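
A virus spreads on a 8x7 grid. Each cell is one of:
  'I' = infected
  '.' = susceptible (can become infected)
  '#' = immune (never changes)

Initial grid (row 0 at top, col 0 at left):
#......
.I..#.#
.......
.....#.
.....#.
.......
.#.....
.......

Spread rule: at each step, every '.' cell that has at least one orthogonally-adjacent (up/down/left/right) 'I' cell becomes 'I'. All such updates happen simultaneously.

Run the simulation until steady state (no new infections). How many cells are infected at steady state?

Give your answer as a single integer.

Step 0 (initial): 1 infected
Step 1: +4 new -> 5 infected
Step 2: +5 new -> 10 infected
Step 3: +5 new -> 15 infected
Step 4: +6 new -> 21 infected
Step 5: +6 new -> 27 infected
Step 6: +7 new -> 34 infected
Step 7: +5 new -> 39 infected
Step 8: +5 new -> 44 infected
Step 9: +3 new -> 47 infected
Step 10: +2 new -> 49 infected
Step 11: +1 new -> 50 infected
Step 12: +0 new -> 50 infected

Answer: 50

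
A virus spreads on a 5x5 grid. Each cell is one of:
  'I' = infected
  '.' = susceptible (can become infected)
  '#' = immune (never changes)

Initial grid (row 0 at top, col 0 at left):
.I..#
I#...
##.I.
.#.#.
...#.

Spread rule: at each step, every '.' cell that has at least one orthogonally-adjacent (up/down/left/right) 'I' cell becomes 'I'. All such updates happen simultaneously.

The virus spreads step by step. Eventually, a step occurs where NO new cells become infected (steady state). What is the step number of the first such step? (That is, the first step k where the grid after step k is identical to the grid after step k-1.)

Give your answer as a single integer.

Step 0 (initial): 3 infected
Step 1: +5 new -> 8 infected
Step 2: +5 new -> 13 infected
Step 3: +2 new -> 15 infected
Step 4: +1 new -> 16 infected
Step 5: +1 new -> 17 infected
Step 6: +1 new -> 18 infected
Step 7: +0 new -> 18 infected

Answer: 7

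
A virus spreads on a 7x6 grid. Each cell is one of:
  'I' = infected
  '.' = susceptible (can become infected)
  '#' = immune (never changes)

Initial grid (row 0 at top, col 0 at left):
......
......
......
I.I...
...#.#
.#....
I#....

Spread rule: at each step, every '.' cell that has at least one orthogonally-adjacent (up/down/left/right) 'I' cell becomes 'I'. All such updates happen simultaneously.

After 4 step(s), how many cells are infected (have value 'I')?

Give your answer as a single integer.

Step 0 (initial): 3 infected
Step 1: +7 new -> 10 infected
Step 2: +7 new -> 17 infected
Step 3: +9 new -> 26 infected
Step 4: +6 new -> 32 infected

Answer: 32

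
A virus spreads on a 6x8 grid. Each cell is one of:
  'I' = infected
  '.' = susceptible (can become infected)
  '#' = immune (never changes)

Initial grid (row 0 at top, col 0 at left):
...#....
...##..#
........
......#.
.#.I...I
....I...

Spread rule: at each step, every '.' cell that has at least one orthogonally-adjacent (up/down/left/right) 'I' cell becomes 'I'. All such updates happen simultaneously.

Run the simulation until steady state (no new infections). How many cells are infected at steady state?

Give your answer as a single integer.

Answer: 42

Derivation:
Step 0 (initial): 3 infected
Step 1: +8 new -> 11 infected
Step 2: +7 new -> 18 infected
Step 3: +6 new -> 24 infected
Step 4: +6 new -> 30 infected
Step 5: +6 new -> 36 infected
Step 6: +4 new -> 40 infected
Step 7: +2 new -> 42 infected
Step 8: +0 new -> 42 infected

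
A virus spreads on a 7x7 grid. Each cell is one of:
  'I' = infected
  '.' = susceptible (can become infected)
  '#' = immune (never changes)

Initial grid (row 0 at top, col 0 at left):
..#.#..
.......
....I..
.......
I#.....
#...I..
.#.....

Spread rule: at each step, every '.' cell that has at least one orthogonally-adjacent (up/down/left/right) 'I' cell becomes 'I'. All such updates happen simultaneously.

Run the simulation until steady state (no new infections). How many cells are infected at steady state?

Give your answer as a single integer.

Answer: 43

Derivation:
Step 0 (initial): 3 infected
Step 1: +9 new -> 12 infected
Step 2: +14 new -> 26 infected
Step 3: +13 new -> 39 infected
Step 4: +3 new -> 42 infected
Step 5: +1 new -> 43 infected
Step 6: +0 new -> 43 infected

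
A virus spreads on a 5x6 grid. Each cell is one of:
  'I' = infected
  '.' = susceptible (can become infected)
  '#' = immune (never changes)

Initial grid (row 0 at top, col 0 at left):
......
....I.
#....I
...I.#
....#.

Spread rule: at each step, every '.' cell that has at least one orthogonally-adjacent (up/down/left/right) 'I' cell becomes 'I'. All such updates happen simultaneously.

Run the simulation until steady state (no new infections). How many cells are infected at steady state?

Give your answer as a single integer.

Step 0 (initial): 3 infected
Step 1: +8 new -> 11 infected
Step 2: +6 new -> 17 infected
Step 3: +5 new -> 22 infected
Step 4: +3 new -> 25 infected
Step 5: +1 new -> 26 infected
Step 6: +0 new -> 26 infected

Answer: 26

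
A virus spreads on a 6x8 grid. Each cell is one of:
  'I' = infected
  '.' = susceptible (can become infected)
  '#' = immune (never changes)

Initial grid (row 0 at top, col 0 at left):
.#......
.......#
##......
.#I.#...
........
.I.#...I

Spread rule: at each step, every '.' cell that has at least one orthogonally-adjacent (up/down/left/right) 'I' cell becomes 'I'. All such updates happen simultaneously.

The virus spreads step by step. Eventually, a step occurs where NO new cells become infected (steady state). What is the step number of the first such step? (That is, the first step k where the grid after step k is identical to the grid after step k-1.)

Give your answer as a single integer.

Answer: 8

Derivation:
Step 0 (initial): 3 infected
Step 1: +8 new -> 11 infected
Step 2: +7 new -> 18 infected
Step 3: +10 new -> 28 infected
Step 4: +6 new -> 34 infected
Step 5: +4 new -> 38 infected
Step 6: +2 new -> 40 infected
Step 7: +1 new -> 41 infected
Step 8: +0 new -> 41 infected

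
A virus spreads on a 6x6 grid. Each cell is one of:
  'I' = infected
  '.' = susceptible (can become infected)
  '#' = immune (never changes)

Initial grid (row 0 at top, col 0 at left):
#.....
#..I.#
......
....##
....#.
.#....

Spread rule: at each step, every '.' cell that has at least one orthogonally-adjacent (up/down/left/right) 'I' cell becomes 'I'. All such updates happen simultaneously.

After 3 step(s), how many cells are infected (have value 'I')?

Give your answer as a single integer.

Step 0 (initial): 1 infected
Step 1: +4 new -> 5 infected
Step 2: +6 new -> 11 infected
Step 3: +6 new -> 17 infected

Answer: 17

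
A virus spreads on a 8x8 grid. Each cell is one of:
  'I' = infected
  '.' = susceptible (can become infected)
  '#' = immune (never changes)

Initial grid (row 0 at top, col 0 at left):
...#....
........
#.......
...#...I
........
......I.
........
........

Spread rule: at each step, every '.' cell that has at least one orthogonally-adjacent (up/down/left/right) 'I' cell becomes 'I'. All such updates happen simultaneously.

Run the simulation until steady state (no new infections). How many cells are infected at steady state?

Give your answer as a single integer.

Step 0 (initial): 2 infected
Step 1: +7 new -> 9 infected
Step 2: +8 new -> 17 infected
Step 3: +9 new -> 26 infected
Step 4: +7 new -> 33 infected
Step 5: +7 new -> 40 infected
Step 6: +8 new -> 48 infected
Step 7: +6 new -> 54 infected
Step 8: +4 new -> 58 infected
Step 9: +2 new -> 60 infected
Step 10: +1 new -> 61 infected
Step 11: +0 new -> 61 infected

Answer: 61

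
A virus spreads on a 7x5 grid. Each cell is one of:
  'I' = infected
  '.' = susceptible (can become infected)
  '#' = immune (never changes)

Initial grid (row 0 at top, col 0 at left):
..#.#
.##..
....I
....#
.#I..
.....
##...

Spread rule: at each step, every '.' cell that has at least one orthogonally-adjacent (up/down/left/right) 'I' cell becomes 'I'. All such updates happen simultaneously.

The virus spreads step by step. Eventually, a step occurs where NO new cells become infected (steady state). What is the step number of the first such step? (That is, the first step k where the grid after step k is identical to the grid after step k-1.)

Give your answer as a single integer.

Answer: 8

Derivation:
Step 0 (initial): 2 infected
Step 1: +5 new -> 7 infected
Step 2: +8 new -> 15 infected
Step 3: +6 new -> 21 infected
Step 4: +3 new -> 24 infected
Step 5: +1 new -> 25 infected
Step 6: +1 new -> 26 infected
Step 7: +1 new -> 27 infected
Step 8: +0 new -> 27 infected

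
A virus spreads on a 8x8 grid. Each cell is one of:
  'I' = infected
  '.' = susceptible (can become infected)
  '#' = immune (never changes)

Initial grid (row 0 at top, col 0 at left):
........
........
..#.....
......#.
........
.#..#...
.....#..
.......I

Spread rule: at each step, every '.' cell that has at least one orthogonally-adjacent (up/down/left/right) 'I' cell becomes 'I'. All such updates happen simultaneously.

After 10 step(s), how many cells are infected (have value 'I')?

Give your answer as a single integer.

Answer: 49

Derivation:
Step 0 (initial): 1 infected
Step 1: +2 new -> 3 infected
Step 2: +3 new -> 6 infected
Step 3: +3 new -> 9 infected
Step 4: +5 new -> 14 infected
Step 5: +4 new -> 18 infected
Step 6: +7 new -> 25 infected
Step 7: +8 new -> 33 infected
Step 8: +6 new -> 39 infected
Step 9: +6 new -> 45 infected
Step 10: +4 new -> 49 infected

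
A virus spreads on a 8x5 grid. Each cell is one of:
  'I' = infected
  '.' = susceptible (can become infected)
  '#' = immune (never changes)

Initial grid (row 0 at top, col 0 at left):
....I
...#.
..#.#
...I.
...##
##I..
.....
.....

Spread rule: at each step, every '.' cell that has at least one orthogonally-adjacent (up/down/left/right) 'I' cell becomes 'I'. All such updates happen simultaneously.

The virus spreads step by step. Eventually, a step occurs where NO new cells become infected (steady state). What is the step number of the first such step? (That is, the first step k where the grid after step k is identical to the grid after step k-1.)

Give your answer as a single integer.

Answer: 6

Derivation:
Step 0 (initial): 3 infected
Step 1: +8 new -> 11 infected
Step 2: +7 new -> 18 infected
Step 3: +9 new -> 27 infected
Step 4: +5 new -> 32 infected
Step 5: +1 new -> 33 infected
Step 6: +0 new -> 33 infected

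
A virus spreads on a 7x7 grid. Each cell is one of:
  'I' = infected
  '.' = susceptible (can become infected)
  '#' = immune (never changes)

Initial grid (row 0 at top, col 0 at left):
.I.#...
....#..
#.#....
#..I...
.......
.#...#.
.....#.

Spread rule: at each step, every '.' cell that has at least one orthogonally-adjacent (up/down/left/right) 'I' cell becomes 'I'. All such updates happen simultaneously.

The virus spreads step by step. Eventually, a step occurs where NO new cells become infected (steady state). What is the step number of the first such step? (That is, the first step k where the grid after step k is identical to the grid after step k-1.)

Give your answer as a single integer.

Answer: 7

Derivation:
Step 0 (initial): 2 infected
Step 1: +7 new -> 9 infected
Step 2: +10 new -> 19 infected
Step 3: +7 new -> 26 infected
Step 4: +6 new -> 32 infected
Step 5: +5 new -> 37 infected
Step 6: +4 new -> 41 infected
Step 7: +0 new -> 41 infected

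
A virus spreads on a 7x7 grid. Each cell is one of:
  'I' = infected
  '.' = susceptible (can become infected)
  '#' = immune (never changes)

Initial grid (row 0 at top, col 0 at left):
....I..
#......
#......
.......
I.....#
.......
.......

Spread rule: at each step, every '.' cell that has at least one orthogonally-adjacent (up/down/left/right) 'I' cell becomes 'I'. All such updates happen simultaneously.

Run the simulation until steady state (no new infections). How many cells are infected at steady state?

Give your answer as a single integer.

Step 0 (initial): 2 infected
Step 1: +6 new -> 8 infected
Step 2: +9 new -> 17 infected
Step 3: +11 new -> 28 infected
Step 4: +9 new -> 37 infected
Step 5: +4 new -> 41 infected
Step 6: +2 new -> 43 infected
Step 7: +2 new -> 45 infected
Step 8: +1 new -> 46 infected
Step 9: +0 new -> 46 infected

Answer: 46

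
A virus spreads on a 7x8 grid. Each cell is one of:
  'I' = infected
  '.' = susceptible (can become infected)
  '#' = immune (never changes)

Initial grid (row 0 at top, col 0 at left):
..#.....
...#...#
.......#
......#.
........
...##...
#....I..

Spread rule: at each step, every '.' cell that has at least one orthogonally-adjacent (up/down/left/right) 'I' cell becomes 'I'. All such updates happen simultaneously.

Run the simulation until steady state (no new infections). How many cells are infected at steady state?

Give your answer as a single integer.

Step 0 (initial): 1 infected
Step 1: +3 new -> 4 infected
Step 2: +4 new -> 8 infected
Step 3: +5 new -> 13 infected
Step 4: +6 new -> 19 infected
Step 5: +7 new -> 26 infected
Step 6: +7 new -> 33 infected
Step 7: +5 new -> 38 infected
Step 8: +5 new -> 43 infected
Step 9: +2 new -> 45 infected
Step 10: +2 new -> 47 infected
Step 11: +1 new -> 48 infected
Step 12: +0 new -> 48 infected

Answer: 48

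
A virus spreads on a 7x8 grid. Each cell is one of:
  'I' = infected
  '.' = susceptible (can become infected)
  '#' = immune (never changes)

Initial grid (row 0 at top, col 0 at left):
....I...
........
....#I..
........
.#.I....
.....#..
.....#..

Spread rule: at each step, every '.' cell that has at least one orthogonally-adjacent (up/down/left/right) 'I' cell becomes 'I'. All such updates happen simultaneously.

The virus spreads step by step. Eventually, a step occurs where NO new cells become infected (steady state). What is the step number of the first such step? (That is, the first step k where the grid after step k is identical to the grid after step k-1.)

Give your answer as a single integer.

Answer: 7

Derivation:
Step 0 (initial): 3 infected
Step 1: +10 new -> 13 infected
Step 2: +13 new -> 26 infected
Step 3: +11 new -> 37 infected
Step 4: +8 new -> 45 infected
Step 5: +6 new -> 51 infected
Step 6: +1 new -> 52 infected
Step 7: +0 new -> 52 infected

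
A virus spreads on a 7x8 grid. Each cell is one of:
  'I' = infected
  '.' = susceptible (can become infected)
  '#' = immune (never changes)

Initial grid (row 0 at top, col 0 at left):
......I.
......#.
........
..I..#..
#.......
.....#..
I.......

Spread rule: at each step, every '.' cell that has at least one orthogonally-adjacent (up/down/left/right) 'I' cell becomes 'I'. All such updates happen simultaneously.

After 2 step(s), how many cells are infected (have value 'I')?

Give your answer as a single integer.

Step 0 (initial): 3 infected
Step 1: +8 new -> 11 infected
Step 2: +13 new -> 24 infected

Answer: 24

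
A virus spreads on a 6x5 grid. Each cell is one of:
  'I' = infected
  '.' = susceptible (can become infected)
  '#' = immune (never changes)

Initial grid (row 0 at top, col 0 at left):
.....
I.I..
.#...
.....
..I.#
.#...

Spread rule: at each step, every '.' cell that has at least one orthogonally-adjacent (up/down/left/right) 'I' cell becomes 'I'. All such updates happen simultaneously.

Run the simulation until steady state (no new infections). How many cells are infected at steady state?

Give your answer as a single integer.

Step 0 (initial): 3 infected
Step 1: +10 new -> 13 infected
Step 2: +9 new -> 22 infected
Step 3: +5 new -> 27 infected
Step 4: +0 new -> 27 infected

Answer: 27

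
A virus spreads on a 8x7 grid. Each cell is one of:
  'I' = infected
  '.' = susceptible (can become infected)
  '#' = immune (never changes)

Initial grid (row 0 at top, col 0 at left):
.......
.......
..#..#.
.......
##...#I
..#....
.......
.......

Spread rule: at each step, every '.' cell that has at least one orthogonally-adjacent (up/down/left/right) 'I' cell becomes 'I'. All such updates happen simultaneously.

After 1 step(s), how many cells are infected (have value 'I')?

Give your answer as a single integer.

Step 0 (initial): 1 infected
Step 1: +2 new -> 3 infected

Answer: 3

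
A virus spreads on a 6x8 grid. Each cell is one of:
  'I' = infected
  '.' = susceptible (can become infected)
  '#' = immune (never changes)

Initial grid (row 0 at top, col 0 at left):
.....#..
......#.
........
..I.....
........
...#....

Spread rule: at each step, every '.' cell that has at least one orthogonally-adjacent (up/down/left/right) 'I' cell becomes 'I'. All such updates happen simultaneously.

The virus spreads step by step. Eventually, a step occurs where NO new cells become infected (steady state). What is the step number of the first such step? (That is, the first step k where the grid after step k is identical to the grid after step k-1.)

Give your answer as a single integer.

Answer: 10

Derivation:
Step 0 (initial): 1 infected
Step 1: +4 new -> 5 infected
Step 2: +8 new -> 13 infected
Step 3: +9 new -> 22 infected
Step 4: +9 new -> 31 infected
Step 5: +7 new -> 38 infected
Step 6: +3 new -> 41 infected
Step 7: +2 new -> 43 infected
Step 8: +1 new -> 44 infected
Step 9: +1 new -> 45 infected
Step 10: +0 new -> 45 infected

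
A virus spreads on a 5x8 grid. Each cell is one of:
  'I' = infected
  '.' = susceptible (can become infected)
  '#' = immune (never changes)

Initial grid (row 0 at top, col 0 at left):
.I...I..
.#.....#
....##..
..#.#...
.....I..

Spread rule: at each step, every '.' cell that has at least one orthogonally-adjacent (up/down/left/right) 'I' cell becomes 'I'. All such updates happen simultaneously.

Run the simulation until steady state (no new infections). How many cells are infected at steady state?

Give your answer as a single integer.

Step 0 (initial): 3 infected
Step 1: +8 new -> 11 infected
Step 2: +9 new -> 20 infected
Step 3: +7 new -> 27 infected
Step 4: +5 new -> 32 infected
Step 5: +2 new -> 34 infected
Step 6: +0 new -> 34 infected

Answer: 34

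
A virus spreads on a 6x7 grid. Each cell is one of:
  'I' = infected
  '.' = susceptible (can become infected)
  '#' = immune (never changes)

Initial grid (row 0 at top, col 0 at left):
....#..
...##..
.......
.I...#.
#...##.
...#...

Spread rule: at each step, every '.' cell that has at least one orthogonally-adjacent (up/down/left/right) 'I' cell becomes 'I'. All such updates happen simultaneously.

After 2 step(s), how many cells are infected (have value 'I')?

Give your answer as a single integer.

Answer: 11

Derivation:
Step 0 (initial): 1 infected
Step 1: +4 new -> 5 infected
Step 2: +6 new -> 11 infected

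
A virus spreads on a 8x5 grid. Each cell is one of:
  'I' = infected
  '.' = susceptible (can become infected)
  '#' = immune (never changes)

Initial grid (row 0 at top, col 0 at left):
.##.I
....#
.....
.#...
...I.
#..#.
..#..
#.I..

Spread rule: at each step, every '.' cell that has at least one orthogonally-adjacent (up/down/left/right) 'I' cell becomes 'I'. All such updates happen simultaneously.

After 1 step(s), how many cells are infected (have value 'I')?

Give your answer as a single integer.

Step 0 (initial): 3 infected
Step 1: +6 new -> 9 infected

Answer: 9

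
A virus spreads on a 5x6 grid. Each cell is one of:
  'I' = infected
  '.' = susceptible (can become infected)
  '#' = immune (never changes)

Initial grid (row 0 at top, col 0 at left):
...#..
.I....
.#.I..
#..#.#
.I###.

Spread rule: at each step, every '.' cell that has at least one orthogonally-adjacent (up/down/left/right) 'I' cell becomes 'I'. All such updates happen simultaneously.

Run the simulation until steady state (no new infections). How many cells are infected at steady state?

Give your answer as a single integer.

Answer: 21

Derivation:
Step 0 (initial): 3 infected
Step 1: +8 new -> 11 infected
Step 2: +7 new -> 18 infected
Step 3: +2 new -> 20 infected
Step 4: +1 new -> 21 infected
Step 5: +0 new -> 21 infected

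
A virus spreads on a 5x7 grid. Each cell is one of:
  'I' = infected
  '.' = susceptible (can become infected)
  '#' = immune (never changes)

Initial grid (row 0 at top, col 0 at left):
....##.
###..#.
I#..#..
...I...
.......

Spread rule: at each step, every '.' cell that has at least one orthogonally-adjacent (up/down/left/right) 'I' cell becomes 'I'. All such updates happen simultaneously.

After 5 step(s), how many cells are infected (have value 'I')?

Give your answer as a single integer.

Step 0 (initial): 2 infected
Step 1: +5 new -> 7 infected
Step 2: +7 new -> 14 infected
Step 3: +6 new -> 20 infected
Step 4: +3 new -> 23 infected
Step 5: +2 new -> 25 infected

Answer: 25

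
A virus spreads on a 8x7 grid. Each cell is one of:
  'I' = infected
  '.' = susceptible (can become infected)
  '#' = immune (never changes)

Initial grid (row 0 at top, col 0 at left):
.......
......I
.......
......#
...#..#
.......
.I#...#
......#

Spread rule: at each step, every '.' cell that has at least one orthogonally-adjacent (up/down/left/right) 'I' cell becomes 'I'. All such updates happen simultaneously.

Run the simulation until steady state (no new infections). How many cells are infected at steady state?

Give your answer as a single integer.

Answer: 50

Derivation:
Step 0 (initial): 2 infected
Step 1: +6 new -> 8 infected
Step 2: +8 new -> 16 infected
Step 3: +9 new -> 25 infected
Step 4: +11 new -> 36 infected
Step 5: +9 new -> 45 infected
Step 6: +4 new -> 49 infected
Step 7: +1 new -> 50 infected
Step 8: +0 new -> 50 infected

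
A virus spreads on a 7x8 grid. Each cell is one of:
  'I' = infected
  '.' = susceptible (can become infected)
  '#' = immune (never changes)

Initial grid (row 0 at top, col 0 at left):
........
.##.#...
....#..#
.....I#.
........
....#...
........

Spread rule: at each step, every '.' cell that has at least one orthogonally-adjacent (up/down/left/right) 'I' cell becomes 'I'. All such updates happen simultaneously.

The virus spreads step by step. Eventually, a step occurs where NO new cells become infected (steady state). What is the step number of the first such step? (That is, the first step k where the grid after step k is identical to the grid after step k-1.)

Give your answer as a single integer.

Answer: 9

Derivation:
Step 0 (initial): 1 infected
Step 1: +3 new -> 4 infected
Step 2: +6 new -> 10 infected
Step 3: +8 new -> 18 infected
Step 4: +12 new -> 30 infected
Step 5: +8 new -> 38 infected
Step 6: +5 new -> 43 infected
Step 7: +4 new -> 47 infected
Step 8: +2 new -> 49 infected
Step 9: +0 new -> 49 infected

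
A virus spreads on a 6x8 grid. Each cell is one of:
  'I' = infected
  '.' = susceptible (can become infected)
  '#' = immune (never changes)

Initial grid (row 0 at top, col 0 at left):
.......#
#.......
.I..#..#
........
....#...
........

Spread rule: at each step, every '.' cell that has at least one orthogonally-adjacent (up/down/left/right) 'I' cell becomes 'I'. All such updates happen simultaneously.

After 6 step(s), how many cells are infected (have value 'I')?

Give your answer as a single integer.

Answer: 34

Derivation:
Step 0 (initial): 1 infected
Step 1: +4 new -> 5 infected
Step 2: +6 new -> 11 infected
Step 3: +7 new -> 18 infected
Step 4: +6 new -> 24 infected
Step 5: +4 new -> 28 infected
Step 6: +6 new -> 34 infected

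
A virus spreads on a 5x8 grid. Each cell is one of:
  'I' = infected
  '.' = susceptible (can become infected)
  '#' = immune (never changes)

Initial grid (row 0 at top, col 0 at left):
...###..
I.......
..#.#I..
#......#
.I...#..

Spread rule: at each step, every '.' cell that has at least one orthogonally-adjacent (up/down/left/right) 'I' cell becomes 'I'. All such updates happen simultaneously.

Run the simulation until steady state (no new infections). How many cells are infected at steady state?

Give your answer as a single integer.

Answer: 32

Derivation:
Step 0 (initial): 3 infected
Step 1: +9 new -> 12 infected
Step 2: +10 new -> 22 infected
Step 3: +7 new -> 29 infected
Step 4: +3 new -> 32 infected
Step 5: +0 new -> 32 infected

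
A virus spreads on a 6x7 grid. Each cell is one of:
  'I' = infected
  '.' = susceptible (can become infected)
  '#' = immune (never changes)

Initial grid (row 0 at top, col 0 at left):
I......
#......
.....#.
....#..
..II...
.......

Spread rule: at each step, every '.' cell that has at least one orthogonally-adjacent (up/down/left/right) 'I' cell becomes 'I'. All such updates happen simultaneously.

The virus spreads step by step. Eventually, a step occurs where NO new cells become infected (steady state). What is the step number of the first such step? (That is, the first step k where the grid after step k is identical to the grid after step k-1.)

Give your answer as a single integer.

Answer: 7

Derivation:
Step 0 (initial): 3 infected
Step 1: +7 new -> 10 infected
Step 2: +9 new -> 19 infected
Step 3: +10 new -> 29 infected
Step 4: +5 new -> 34 infected
Step 5: +3 new -> 37 infected
Step 6: +2 new -> 39 infected
Step 7: +0 new -> 39 infected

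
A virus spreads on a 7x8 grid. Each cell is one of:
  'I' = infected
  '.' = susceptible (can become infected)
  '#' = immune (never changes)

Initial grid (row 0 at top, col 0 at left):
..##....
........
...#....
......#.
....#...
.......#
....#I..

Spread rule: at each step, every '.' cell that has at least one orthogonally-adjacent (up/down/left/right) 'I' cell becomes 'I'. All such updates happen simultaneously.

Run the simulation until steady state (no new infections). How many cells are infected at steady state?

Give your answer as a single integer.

Answer: 49

Derivation:
Step 0 (initial): 1 infected
Step 1: +2 new -> 3 infected
Step 2: +4 new -> 7 infected
Step 3: +3 new -> 10 infected
Step 4: +6 new -> 16 infected
Step 5: +8 new -> 24 infected
Step 6: +8 new -> 32 infected
Step 7: +8 new -> 40 infected
Step 8: +4 new -> 44 infected
Step 9: +2 new -> 46 infected
Step 10: +2 new -> 48 infected
Step 11: +1 new -> 49 infected
Step 12: +0 new -> 49 infected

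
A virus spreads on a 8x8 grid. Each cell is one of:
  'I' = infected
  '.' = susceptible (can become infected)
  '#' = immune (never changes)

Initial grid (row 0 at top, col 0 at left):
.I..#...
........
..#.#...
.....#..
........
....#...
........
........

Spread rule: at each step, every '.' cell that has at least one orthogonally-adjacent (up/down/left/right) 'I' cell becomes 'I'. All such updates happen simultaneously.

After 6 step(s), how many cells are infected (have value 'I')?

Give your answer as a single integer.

Answer: 29

Derivation:
Step 0 (initial): 1 infected
Step 1: +3 new -> 4 infected
Step 2: +4 new -> 8 infected
Step 3: +3 new -> 11 infected
Step 4: +5 new -> 16 infected
Step 5: +5 new -> 21 infected
Step 6: +8 new -> 29 infected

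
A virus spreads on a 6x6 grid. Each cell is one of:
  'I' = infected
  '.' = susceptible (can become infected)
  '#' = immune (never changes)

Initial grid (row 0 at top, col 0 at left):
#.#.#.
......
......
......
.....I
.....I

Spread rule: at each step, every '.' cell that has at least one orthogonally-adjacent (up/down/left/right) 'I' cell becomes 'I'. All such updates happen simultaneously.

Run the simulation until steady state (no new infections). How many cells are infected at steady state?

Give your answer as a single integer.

Answer: 33

Derivation:
Step 0 (initial): 2 infected
Step 1: +3 new -> 5 infected
Step 2: +4 new -> 9 infected
Step 3: +5 new -> 14 infected
Step 4: +6 new -> 20 infected
Step 5: +5 new -> 25 infected
Step 6: +4 new -> 29 infected
Step 7: +2 new -> 31 infected
Step 8: +2 new -> 33 infected
Step 9: +0 new -> 33 infected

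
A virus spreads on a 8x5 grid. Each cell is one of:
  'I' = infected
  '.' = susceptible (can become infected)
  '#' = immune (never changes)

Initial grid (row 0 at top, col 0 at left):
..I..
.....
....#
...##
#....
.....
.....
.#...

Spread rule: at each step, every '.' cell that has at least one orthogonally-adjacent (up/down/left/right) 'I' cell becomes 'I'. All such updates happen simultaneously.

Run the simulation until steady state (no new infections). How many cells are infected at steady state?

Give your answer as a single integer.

Answer: 35

Derivation:
Step 0 (initial): 1 infected
Step 1: +3 new -> 4 infected
Step 2: +5 new -> 9 infected
Step 3: +5 new -> 14 infected
Step 4: +3 new -> 17 infected
Step 5: +4 new -> 21 infected
Step 6: +4 new -> 25 infected
Step 7: +5 new -> 30 infected
Step 8: +3 new -> 33 infected
Step 9: +2 new -> 35 infected
Step 10: +0 new -> 35 infected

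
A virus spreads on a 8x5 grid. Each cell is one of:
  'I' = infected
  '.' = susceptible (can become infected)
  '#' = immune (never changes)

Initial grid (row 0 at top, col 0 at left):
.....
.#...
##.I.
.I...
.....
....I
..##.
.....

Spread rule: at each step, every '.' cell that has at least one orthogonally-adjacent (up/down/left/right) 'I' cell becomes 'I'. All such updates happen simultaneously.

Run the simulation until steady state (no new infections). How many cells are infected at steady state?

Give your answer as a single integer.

Answer: 35

Derivation:
Step 0 (initial): 3 infected
Step 1: +10 new -> 13 infected
Step 2: +10 new -> 23 infected
Step 3: +5 new -> 28 infected
Step 4: +4 new -> 32 infected
Step 5: +2 new -> 34 infected
Step 6: +1 new -> 35 infected
Step 7: +0 new -> 35 infected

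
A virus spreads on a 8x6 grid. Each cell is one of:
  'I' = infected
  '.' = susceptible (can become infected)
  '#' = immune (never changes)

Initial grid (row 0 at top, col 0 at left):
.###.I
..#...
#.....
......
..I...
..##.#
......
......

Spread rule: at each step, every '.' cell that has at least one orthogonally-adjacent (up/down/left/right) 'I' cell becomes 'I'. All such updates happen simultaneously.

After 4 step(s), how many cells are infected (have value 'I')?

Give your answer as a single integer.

Answer: 31

Derivation:
Step 0 (initial): 2 infected
Step 1: +5 new -> 7 infected
Step 2: +8 new -> 15 infected
Step 3: +11 new -> 26 infected
Step 4: +5 new -> 31 infected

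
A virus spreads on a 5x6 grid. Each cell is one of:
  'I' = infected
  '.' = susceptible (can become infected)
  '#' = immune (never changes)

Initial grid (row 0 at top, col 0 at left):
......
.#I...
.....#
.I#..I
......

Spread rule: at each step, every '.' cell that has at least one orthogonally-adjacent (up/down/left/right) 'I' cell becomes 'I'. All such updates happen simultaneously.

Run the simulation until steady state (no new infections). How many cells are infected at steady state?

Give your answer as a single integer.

Answer: 27

Derivation:
Step 0 (initial): 3 infected
Step 1: +8 new -> 11 infected
Step 2: +10 new -> 21 infected
Step 3: +5 new -> 26 infected
Step 4: +1 new -> 27 infected
Step 5: +0 new -> 27 infected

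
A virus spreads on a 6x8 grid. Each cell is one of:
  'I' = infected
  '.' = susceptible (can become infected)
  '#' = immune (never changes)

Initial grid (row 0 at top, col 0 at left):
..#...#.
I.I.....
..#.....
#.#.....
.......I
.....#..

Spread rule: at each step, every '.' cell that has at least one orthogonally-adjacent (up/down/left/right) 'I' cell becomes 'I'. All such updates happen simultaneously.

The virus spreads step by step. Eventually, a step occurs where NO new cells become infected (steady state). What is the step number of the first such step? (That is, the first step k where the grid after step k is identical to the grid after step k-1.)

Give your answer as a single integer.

Step 0 (initial): 3 infected
Step 1: +7 new -> 10 infected
Step 2: +9 new -> 19 infected
Step 3: +9 new -> 28 infected
Step 4: +8 new -> 36 infected
Step 5: +4 new -> 40 infected
Step 6: +2 new -> 42 infected
Step 7: +0 new -> 42 infected

Answer: 7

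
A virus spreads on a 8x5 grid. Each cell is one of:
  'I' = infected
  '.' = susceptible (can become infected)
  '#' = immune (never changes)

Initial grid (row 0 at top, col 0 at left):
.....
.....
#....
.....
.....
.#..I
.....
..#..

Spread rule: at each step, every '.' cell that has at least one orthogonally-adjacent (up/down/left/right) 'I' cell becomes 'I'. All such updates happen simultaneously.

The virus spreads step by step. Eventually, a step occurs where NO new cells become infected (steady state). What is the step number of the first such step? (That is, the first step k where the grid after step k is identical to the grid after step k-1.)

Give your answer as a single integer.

Answer: 10

Derivation:
Step 0 (initial): 1 infected
Step 1: +3 new -> 4 infected
Step 2: +5 new -> 9 infected
Step 3: +5 new -> 14 infected
Step 4: +5 new -> 19 infected
Step 5: +7 new -> 26 infected
Step 6: +6 new -> 32 infected
Step 7: +2 new -> 34 infected
Step 8: +2 new -> 36 infected
Step 9: +1 new -> 37 infected
Step 10: +0 new -> 37 infected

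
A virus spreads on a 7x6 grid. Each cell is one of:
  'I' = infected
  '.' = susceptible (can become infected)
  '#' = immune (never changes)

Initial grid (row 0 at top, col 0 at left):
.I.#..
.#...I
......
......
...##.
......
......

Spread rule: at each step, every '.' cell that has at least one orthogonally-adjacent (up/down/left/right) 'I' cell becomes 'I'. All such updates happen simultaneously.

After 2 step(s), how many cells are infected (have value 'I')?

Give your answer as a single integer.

Answer: 13

Derivation:
Step 0 (initial): 2 infected
Step 1: +5 new -> 7 infected
Step 2: +6 new -> 13 infected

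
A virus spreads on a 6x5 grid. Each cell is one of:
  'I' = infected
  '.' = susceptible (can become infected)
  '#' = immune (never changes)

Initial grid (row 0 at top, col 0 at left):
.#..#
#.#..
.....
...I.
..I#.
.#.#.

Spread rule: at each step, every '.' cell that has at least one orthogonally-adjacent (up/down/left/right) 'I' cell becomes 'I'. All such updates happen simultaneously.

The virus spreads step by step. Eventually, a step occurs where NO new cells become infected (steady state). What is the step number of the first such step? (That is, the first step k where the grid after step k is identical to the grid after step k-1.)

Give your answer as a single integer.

Answer: 5

Derivation:
Step 0 (initial): 2 infected
Step 1: +5 new -> 7 infected
Step 2: +6 new -> 13 infected
Step 3: +6 new -> 19 infected
Step 4: +3 new -> 22 infected
Step 5: +0 new -> 22 infected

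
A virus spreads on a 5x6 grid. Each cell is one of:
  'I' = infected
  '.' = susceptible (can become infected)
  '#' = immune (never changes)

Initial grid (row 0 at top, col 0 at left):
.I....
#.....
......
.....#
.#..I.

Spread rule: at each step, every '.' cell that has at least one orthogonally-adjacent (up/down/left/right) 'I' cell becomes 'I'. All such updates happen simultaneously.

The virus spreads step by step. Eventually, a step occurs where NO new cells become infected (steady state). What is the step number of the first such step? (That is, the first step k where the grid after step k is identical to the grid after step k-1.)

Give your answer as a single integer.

Answer: 6

Derivation:
Step 0 (initial): 2 infected
Step 1: +6 new -> 8 infected
Step 2: +6 new -> 14 infected
Step 3: +9 new -> 23 infected
Step 4: +3 new -> 26 infected
Step 5: +1 new -> 27 infected
Step 6: +0 new -> 27 infected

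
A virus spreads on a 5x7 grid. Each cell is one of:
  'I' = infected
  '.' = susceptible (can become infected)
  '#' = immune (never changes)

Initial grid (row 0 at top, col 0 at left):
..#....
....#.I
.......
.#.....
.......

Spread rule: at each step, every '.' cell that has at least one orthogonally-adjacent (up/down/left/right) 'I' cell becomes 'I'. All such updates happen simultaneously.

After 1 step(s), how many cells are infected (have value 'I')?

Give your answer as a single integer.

Answer: 4

Derivation:
Step 0 (initial): 1 infected
Step 1: +3 new -> 4 infected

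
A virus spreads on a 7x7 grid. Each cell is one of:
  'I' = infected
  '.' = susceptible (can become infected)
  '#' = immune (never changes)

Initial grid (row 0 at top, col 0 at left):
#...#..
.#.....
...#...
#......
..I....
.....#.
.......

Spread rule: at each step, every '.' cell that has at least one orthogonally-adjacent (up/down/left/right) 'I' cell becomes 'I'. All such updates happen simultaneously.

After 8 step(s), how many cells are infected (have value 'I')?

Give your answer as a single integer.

Step 0 (initial): 1 infected
Step 1: +4 new -> 5 infected
Step 2: +8 new -> 13 infected
Step 3: +8 new -> 21 infected
Step 4: +8 new -> 29 infected
Step 5: +8 new -> 37 infected
Step 6: +3 new -> 40 infected
Step 7: +2 new -> 42 infected
Step 8: +1 new -> 43 infected

Answer: 43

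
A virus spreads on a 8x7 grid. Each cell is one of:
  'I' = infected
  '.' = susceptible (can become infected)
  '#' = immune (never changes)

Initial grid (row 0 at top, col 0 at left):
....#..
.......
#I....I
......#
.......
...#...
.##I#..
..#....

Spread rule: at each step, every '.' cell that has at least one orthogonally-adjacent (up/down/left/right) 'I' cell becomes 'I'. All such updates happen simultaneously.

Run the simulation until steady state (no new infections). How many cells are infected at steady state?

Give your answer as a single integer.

Answer: 48

Derivation:
Step 0 (initial): 3 infected
Step 1: +6 new -> 9 infected
Step 2: +12 new -> 21 infected
Step 3: +12 new -> 33 infected
Step 4: +9 new -> 42 infected
Step 5: +4 new -> 46 infected
Step 6: +1 new -> 47 infected
Step 7: +1 new -> 48 infected
Step 8: +0 new -> 48 infected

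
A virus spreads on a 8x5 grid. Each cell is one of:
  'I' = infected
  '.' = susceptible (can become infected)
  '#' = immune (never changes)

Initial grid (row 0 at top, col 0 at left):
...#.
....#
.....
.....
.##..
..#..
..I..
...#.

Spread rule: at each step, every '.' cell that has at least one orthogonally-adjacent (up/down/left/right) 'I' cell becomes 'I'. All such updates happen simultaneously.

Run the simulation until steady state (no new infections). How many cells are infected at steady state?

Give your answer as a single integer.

Step 0 (initial): 1 infected
Step 1: +3 new -> 4 infected
Step 2: +5 new -> 9 infected
Step 3: +5 new -> 14 infected
Step 4: +3 new -> 17 infected
Step 5: +4 new -> 21 infected
Step 6: +5 new -> 26 infected
Step 7: +3 new -> 29 infected
Step 8: +3 new -> 32 infected
Step 9: +1 new -> 33 infected
Step 10: +0 new -> 33 infected

Answer: 33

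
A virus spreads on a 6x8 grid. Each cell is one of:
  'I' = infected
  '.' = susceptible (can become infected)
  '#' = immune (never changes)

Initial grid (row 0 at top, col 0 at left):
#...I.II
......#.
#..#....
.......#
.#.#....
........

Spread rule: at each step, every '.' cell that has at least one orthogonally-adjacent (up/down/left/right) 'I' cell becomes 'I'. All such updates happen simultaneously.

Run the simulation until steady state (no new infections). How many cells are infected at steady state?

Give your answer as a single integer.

Answer: 41

Derivation:
Step 0 (initial): 3 infected
Step 1: +4 new -> 7 infected
Step 2: +5 new -> 12 infected
Step 3: +5 new -> 17 infected
Step 4: +6 new -> 23 infected
Step 5: +6 new -> 29 infected
Step 6: +6 new -> 35 infected
Step 7: +3 new -> 38 infected
Step 8: +2 new -> 40 infected
Step 9: +1 new -> 41 infected
Step 10: +0 new -> 41 infected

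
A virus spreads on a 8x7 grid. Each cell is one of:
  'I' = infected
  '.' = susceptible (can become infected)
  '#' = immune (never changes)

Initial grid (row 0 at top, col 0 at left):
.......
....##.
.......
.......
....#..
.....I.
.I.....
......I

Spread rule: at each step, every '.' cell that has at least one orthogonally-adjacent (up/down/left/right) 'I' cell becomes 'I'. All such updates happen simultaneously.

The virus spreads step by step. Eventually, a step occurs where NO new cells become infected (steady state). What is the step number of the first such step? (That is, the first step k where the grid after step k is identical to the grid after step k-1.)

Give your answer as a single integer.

Answer: 9

Derivation:
Step 0 (initial): 3 infected
Step 1: +10 new -> 13 infected
Step 2: +11 new -> 24 infected
Step 3: +8 new -> 32 infected
Step 4: +6 new -> 38 infected
Step 5: +5 new -> 43 infected
Step 6: +5 new -> 48 infected
Step 7: +4 new -> 52 infected
Step 8: +1 new -> 53 infected
Step 9: +0 new -> 53 infected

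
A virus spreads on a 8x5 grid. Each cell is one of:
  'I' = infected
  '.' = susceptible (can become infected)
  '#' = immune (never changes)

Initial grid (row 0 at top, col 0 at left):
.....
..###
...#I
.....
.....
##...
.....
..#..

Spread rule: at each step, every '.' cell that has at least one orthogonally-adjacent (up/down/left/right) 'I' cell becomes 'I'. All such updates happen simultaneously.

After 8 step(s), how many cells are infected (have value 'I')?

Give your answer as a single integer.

Step 0 (initial): 1 infected
Step 1: +1 new -> 2 infected
Step 2: +2 new -> 4 infected
Step 3: +3 new -> 7 infected
Step 4: +5 new -> 12 infected
Step 5: +6 new -> 18 infected
Step 6: +5 new -> 23 infected
Step 7: +3 new -> 26 infected
Step 8: +4 new -> 30 infected

Answer: 30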